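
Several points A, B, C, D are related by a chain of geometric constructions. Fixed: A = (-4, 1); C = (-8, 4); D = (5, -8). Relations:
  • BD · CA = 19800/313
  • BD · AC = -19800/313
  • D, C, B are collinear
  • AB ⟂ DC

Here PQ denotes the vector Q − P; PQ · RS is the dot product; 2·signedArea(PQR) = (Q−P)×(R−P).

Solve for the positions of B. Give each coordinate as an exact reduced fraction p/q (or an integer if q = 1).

B = (-1360/313, 196/313)

1. B_x = -1360/313  [D, C, B are collinear ∩ AB ⟂ DC]
2. B_y = 196/313  [D, C, B are collinear ∩ AB ⟂ DC]
   → B = (-1360/313, 196/313)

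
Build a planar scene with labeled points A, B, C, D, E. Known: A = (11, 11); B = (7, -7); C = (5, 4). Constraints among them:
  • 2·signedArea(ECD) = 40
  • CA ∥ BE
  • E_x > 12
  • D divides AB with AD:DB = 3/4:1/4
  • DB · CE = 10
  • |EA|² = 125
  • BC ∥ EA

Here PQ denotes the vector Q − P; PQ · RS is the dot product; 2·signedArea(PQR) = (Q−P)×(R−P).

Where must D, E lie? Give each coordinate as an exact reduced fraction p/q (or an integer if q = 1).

1. D_x = 8  [D divides AB with AD:DB = 3/4:1/4]
2. D_y = -5/2  [D divides AB with AD:DB = 3/4:1/4]
   → D = (8, -5/2)
3. E_x = 13  [BC ∥ EA ∩ CA ∥ BE]
4. E_y = 0  [BC ∥ EA ∩ CA ∥ BE]
   → E = (13, 0)

D = (8, -5/2)
E = (13, 0)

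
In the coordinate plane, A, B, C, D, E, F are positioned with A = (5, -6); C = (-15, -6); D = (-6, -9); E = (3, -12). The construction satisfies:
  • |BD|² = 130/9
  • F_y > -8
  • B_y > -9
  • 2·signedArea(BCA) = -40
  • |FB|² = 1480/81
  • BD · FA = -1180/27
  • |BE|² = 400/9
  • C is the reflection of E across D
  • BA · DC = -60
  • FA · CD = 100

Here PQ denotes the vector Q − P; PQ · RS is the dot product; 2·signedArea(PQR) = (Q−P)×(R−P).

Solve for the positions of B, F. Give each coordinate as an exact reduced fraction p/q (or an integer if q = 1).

B = (-7/3, -8)
F = (-59/9, -22/3)

1. B_x = -7/3  [BA · DC = -60 ∩ 2·signedArea(BCA) = -40]
2. B_y = -8  [BA · DC = -60 ∩ 2·signedArea(BCA) = -40]
   → B = (-7/3, -8)
3. F_x = -59/9  [BD · FA = -1180/27 ∩ FA · CD = 100]
4. F_y = -22/3  [BD · FA = -1180/27 ∩ FA · CD = 100]
   → F = (-59/9, -22/3)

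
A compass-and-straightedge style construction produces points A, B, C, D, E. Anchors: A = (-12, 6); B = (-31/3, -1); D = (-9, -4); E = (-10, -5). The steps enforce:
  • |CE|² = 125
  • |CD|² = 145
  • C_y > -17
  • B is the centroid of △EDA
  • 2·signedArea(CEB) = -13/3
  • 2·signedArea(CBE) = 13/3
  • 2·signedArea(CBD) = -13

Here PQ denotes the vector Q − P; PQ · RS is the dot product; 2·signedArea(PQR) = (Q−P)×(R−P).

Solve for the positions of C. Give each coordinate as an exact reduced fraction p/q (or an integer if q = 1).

C = (-8, -16)

1. C_x = -8  [2·signedArea(CBD) = -13 ∩ 2·signedArea(CEB) = -13/3]
2. C_y = -16  [2·signedArea(CBD) = -13 ∩ 2·signedArea(CEB) = -13/3]
   → C = (-8, -16)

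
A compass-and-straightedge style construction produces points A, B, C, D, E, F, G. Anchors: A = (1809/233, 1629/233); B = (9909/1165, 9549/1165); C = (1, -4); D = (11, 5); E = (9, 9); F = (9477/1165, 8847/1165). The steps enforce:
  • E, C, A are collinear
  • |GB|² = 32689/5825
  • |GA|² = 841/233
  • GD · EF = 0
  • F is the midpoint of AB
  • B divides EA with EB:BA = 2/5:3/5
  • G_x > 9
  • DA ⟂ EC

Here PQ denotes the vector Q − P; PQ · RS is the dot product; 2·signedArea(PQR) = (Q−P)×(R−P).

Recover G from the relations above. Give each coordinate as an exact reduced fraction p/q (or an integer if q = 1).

G = (2186/233, 1397/233)

1. G_x = 2186/233  [line 1008/1165·x + 1638/1165·y + -19278/1165 = 0 ∩ |GB|² = 32689/5825]
2. G_y = 1397/233  [line 1008/1165·x + 1638/1165·y + -19278/1165 = 0 ∩ |GB|² = 32689/5825]
   → G = (2186/233, 1397/233)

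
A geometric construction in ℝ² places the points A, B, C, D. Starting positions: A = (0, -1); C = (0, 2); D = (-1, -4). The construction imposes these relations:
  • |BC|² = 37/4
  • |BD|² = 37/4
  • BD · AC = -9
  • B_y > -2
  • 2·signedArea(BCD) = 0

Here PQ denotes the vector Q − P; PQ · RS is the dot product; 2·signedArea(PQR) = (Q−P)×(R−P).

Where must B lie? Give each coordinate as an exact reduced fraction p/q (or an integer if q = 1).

1. B_x = -1/2  [2·signedArea(BCD) = 0 ∩ BD · AC = -9]
2. B_y = -1  [2·signedArea(BCD) = 0 ∩ BD · AC = -9]
   → B = (-1/2, -1)

B = (-1/2, -1)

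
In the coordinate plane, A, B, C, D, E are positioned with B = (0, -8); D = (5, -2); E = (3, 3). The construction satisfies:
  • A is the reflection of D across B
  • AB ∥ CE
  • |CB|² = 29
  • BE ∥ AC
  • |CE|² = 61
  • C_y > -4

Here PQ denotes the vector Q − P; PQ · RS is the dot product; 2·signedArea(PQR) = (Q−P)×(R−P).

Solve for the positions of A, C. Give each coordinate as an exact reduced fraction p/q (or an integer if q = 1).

1. A_x = -5  [A is the reflection of D across B]
2. A_y = -14  [A is the reflection of D across B]
   → A = (-5, -14)
3. C_x = -2  [AB ∥ CE ∩ BE ∥ AC]
4. C_y = -3  [AB ∥ CE ∩ BE ∥ AC]
   → C = (-2, -3)

A = (-5, -14)
C = (-2, -3)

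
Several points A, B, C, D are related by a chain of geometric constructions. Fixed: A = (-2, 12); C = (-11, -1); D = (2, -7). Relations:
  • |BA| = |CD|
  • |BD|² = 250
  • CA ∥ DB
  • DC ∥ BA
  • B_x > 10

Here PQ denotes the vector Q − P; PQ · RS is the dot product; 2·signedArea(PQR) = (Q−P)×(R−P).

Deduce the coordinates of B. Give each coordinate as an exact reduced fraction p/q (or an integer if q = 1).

B = (11, 6)

1. B_x = 11  [DC ∥ BA ∩ CA ∥ DB]
2. B_y = 6  [DC ∥ BA ∩ CA ∥ DB]
   → B = (11, 6)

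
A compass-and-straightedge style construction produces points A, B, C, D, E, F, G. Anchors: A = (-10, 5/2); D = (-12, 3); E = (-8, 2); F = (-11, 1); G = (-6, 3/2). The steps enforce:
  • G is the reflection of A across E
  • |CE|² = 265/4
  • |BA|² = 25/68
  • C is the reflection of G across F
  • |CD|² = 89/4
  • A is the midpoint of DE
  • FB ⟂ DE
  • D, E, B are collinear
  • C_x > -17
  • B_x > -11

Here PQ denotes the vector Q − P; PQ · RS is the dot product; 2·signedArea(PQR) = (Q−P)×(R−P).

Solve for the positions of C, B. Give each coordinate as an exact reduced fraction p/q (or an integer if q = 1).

1. C_x = -16  [C is the reflection of G across F]
2. C_y = 1/2  [C is the reflection of G across F]
   → C = (-16, 1/2)
3. B_x = -180/17  [D, E, B are collinear ∩ FB ⟂ DE]
4. B_y = 45/17  [D, E, B are collinear ∩ FB ⟂ DE]
   → B = (-180/17, 45/17)

B = (-180/17, 45/17)
C = (-16, 1/2)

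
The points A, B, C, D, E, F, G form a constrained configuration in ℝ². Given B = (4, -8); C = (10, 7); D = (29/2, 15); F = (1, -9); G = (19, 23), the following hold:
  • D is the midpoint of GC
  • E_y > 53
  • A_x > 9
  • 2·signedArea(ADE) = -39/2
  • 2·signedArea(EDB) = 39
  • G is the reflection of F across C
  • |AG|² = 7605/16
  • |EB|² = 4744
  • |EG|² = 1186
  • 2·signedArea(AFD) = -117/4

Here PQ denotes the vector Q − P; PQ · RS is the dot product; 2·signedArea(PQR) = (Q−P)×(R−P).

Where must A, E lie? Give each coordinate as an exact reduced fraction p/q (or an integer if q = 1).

A = (37/4, 7/2)
E = (34, 54)

1. E_x = 34  [line 23·x + -21/2·y + -215 = 0 ∩ |EG|² = 1186]
2. E_y = 54  [line 23·x + -21/2·y + -215 = 0 ∩ |EG|² = 1186]
   → E = (34, 54)
3. A_x = 37/4  [2·signedArea(ADE) = -39/2 ∩ 2·signedArea(AFD) = -117/4]
4. A_y = 7/2  [2·signedArea(ADE) = -39/2 ∩ 2·signedArea(AFD) = -117/4]
   → A = (37/4, 7/2)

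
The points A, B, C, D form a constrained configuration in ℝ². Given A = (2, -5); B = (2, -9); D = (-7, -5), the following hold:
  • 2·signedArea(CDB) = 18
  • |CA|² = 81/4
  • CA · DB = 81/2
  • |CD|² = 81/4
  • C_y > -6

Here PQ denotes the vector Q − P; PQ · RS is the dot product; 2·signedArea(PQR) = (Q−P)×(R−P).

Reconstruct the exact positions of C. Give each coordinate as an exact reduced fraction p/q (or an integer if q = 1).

C = (-5/2, -5)

1. C_x = -5/2  [2·signedArea(CDB) = 18 ∩ CA · DB = 81/2]
2. C_y = -5  [2·signedArea(CDB) = 18 ∩ CA · DB = 81/2]
   → C = (-5/2, -5)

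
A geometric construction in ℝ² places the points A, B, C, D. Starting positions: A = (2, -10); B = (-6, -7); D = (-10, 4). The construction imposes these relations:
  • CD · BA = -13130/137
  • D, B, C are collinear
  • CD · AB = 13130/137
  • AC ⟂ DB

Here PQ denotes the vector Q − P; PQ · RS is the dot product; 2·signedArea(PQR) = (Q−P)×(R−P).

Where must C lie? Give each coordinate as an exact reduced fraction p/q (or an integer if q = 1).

1. C_x = -562/137  [D, B, C are collinear ∩ AC ⟂ DB]
2. C_y = -1674/137  [D, B, C are collinear ∩ AC ⟂ DB]
   → C = (-562/137, -1674/137)

C = (-562/137, -1674/137)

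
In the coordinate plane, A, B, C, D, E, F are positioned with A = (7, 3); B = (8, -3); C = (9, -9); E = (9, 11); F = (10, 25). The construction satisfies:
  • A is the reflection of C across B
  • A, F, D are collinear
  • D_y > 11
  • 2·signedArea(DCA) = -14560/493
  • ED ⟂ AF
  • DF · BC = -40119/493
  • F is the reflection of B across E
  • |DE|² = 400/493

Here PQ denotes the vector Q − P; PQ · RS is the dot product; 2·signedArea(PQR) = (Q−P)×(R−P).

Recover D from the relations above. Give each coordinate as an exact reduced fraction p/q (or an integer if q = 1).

1. D_x = 3997/493  [A, F, D are collinear ∩ ED ⟂ AF]
2. D_y = 5483/493  [A, F, D are collinear ∩ ED ⟂ AF]
   → D = (3997/493, 5483/493)

D = (3997/493, 5483/493)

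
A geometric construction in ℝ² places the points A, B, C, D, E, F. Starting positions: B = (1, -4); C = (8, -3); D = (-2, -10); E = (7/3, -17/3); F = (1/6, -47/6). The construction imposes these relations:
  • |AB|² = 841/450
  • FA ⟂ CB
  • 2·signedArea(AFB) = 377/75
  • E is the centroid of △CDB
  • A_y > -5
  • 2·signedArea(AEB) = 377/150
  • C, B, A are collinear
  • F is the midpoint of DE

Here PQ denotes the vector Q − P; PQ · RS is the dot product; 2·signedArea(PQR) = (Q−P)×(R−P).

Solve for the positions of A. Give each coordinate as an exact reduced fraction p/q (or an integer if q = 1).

1. A_x = -53/150  [C, B, A are collinear ∩ FA ⟂ CB]
2. A_y = -629/150  [C, B, A are collinear ∩ FA ⟂ CB]
   → A = (-53/150, -629/150)

A = (-53/150, -629/150)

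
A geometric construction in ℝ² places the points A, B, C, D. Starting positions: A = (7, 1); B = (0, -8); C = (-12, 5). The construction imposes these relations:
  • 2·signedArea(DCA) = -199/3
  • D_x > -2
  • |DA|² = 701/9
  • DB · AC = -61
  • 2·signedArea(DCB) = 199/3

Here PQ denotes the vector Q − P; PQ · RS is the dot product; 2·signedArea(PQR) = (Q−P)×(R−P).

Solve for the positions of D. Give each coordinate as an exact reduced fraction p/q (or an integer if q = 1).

1. D_x = -5/3  [2·signedArea(DCB) = 199/3 ∩ 2·signedArea(DCA) = -199/3]
2. D_y = -2/3  [2·signedArea(DCB) = 199/3 ∩ 2·signedArea(DCA) = -199/3]
   → D = (-5/3, -2/3)

D = (-5/3, -2/3)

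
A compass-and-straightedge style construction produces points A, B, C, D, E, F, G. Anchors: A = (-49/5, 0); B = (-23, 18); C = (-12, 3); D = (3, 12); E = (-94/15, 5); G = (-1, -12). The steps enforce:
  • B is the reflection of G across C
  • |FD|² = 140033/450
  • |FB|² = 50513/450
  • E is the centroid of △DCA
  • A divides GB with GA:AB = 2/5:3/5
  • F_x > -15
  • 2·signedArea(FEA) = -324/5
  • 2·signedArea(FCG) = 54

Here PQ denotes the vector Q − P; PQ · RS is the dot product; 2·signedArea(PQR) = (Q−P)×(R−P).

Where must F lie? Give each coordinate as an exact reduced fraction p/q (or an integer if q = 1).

F = (-439/30, 23/2)

1. F_x = -439/30  [2·signedArea(FEA) = -324/5 ∩ 2·signedArea(FCG) = 54]
2. F_y = 23/2  [2·signedArea(FEA) = -324/5 ∩ 2·signedArea(FCG) = 54]
   → F = (-439/30, 23/2)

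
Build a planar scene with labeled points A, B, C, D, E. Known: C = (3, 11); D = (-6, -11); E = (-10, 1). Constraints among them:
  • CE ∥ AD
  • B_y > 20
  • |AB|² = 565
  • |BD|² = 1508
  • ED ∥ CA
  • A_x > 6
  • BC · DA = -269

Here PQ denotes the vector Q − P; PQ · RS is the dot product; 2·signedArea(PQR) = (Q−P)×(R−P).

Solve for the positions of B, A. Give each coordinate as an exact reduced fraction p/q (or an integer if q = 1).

A = (7, -1)
B = (16, 21)

1. A_x = 7  [CE ∥ AD ∩ ED ∥ CA]
2. A_y = -1  [CE ∥ AD ∩ ED ∥ CA]
   → A = (7, -1)
3. B_x = 16  [line -13·x + -10·y + 418 = 0 ∩ |BD|² = 1508]
4. B_y = 21  [line -13·x + -10·y + 418 = 0 ∩ |BD|² = 1508]
   → B = (16, 21)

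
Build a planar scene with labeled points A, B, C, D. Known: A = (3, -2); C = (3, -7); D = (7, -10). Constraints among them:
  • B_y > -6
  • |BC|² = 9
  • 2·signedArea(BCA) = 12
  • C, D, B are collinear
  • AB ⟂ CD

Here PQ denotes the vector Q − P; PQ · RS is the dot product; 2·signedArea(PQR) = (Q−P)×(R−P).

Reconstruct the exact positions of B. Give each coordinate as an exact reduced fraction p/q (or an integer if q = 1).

B = (3/5, -26/5)

1. B_x = 3/5  [C, D, B are collinear ∩ AB ⟂ CD]
2. B_y = -26/5  [C, D, B are collinear ∩ AB ⟂ CD]
   → B = (3/5, -26/5)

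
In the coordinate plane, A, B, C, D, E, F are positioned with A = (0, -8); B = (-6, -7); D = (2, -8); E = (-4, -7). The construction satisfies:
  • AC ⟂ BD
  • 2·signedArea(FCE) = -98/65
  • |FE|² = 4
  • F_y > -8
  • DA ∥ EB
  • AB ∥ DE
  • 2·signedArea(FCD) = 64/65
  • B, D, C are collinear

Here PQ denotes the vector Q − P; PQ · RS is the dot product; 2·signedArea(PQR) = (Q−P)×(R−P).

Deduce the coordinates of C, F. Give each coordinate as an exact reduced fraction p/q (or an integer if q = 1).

C = (2/65, -504/65)
F = (-2, -7)

1. C_x = 2/65  [B, D, C are collinear ∩ AC ⟂ BD]
2. C_y = -504/65  [B, D, C are collinear ∩ AC ⟂ BD]
   → C = (2/65, -504/65)
3. F_x = -2  [2·signedArea(FCD) = 64/65 ∩ 2·signedArea(FCE) = -98/65]
4. F_y = -7  [2·signedArea(FCD) = 64/65 ∩ 2·signedArea(FCE) = -98/65]
   → F = (-2, -7)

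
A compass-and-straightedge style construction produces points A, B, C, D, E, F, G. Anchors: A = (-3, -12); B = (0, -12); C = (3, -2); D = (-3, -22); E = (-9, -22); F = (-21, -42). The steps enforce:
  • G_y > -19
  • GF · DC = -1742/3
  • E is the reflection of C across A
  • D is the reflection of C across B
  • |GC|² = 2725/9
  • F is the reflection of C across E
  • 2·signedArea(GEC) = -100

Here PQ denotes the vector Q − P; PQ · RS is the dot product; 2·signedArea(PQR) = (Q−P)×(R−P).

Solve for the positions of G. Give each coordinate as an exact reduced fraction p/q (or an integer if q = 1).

G = (-2, -56/3)

1. G_x = -2  [2·signedArea(GEC) = -100 ∩ GF · DC = -1742/3]
2. G_y = -56/3  [2·signedArea(GEC) = -100 ∩ GF · DC = -1742/3]
   → G = (-2, -56/3)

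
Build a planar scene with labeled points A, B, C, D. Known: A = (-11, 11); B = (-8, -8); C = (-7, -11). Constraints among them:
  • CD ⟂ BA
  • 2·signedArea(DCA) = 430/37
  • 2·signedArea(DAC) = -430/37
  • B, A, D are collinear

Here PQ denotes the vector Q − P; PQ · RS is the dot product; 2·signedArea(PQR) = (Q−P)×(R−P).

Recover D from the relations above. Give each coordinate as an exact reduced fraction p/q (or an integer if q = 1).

D = (-278/37, -410/37)

1. D_x = -278/37  [B, A, D are collinear ∩ CD ⟂ BA]
2. D_y = -410/37  [B, A, D are collinear ∩ CD ⟂ BA]
   → D = (-278/37, -410/37)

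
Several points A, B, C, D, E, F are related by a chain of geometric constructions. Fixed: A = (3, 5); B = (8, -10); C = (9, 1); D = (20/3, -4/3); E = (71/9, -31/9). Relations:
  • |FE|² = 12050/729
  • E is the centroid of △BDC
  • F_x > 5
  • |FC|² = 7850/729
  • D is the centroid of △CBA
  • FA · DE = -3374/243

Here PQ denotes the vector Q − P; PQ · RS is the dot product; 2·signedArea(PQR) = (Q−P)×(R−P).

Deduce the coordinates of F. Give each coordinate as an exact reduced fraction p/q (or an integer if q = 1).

F = (158/27, 2/27)

1. F_x = 158/27  [line -11/9·x + 19/9·y + 1700/243 = 0 ∩ |FE|² = 12050/729]
2. F_y = 2/27  [line -11/9·x + 19/9·y + 1700/243 = 0 ∩ |FE|² = 12050/729]
   → F = (158/27, 2/27)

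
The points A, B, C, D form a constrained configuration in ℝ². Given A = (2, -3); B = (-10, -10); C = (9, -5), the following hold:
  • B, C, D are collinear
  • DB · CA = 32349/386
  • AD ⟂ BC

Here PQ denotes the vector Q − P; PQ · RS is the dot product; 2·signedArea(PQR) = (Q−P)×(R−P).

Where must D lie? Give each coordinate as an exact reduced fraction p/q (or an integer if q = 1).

D = (1137/386, -2545/386)

1. D_x = 1137/386  [B, C, D are collinear ∩ AD ⟂ BC]
2. D_y = -2545/386  [B, C, D are collinear ∩ AD ⟂ BC]
   → D = (1137/386, -2545/386)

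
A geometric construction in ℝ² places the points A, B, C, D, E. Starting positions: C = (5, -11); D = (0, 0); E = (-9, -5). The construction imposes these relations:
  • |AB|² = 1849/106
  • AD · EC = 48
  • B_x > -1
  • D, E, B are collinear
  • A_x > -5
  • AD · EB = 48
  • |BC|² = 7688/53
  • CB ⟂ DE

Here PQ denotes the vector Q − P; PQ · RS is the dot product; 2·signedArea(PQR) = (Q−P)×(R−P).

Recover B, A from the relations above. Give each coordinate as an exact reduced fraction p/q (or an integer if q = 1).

1. B_x = -45/53  [D, E, B are collinear ∩ CB ⟂ DE]
2. B_y = -25/53  [D, E, B are collinear ∩ CB ⟂ DE]
   → B = (-45/53, -25/53)
3. A_x = -9/2  [AD · EB = 48 ∩ AD · EC = 48]
4. A_y = -5/2  [AD · EB = 48 ∩ AD · EC = 48]
   → A = (-9/2, -5/2)

A = (-9/2, -5/2)
B = (-45/53, -25/53)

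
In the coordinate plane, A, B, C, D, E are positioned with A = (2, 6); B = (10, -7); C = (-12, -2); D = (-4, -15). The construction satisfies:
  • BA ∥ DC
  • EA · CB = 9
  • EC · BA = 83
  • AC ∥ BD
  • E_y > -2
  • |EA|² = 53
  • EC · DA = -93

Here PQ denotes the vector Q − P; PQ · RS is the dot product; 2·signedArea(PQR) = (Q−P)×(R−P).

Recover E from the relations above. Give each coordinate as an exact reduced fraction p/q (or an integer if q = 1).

E = (0, -1)

1. E_x = 0  [EC · BA = 83 ∩ EC · DA = -93]
2. E_y = -1  [EC · BA = 83 ∩ EC · DA = -93]
   → E = (0, -1)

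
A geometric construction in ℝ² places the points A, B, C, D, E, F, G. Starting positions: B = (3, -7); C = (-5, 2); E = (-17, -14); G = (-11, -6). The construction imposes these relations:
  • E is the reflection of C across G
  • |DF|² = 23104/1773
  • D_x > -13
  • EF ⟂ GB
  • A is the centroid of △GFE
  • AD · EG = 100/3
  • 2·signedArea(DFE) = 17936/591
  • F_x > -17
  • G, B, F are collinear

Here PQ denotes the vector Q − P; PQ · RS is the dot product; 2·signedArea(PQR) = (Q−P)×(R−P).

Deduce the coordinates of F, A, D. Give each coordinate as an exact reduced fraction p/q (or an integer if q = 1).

A = (-8747/591, -1682/197)
D = (-7565/591, -3470/591)
F = (-3231/197, -1106/197)

1. F_x = -3231/197  [G, B, F are collinear ∩ EF ⟂ GB]
2. F_y = -1106/197  [G, B, F are collinear ∩ EF ⟂ GB]
   → F = (-3231/197, -1106/197)
3. A_x = -8747/591  [A is the centroid of △GFE]
4. A_y = -1682/197  [A is the centroid of △GFE]
   → A = (-8747/591, -1682/197)
5. D_x = -7565/591  [2·signedArea(DFE) = 17936/591 ∩ AD · EG = 100/3]
6. D_y = -3470/591  [2·signedArea(DFE) = 17936/591 ∩ AD · EG = 100/3]
   → D = (-7565/591, -3470/591)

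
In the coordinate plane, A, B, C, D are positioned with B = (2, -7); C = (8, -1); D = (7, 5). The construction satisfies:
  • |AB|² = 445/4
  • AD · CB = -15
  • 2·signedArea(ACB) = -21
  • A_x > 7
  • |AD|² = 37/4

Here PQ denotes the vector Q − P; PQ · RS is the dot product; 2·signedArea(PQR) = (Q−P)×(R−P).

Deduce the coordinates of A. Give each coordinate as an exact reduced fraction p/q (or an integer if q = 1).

1. A_x = 15/2  [2·signedArea(ACB) = -21 ∩ AD · CB = -15]
2. A_y = 2  [2·signedArea(ACB) = -21 ∩ AD · CB = -15]
   → A = (15/2, 2)

A = (15/2, 2)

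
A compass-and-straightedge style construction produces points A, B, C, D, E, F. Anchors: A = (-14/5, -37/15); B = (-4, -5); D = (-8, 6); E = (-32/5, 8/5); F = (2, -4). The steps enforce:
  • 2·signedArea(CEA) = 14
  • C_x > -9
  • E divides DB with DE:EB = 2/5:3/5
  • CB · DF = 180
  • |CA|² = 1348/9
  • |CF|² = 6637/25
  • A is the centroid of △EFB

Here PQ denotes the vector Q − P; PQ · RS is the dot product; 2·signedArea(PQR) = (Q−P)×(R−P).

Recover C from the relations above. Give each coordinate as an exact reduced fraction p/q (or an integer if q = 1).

1. C_x = -44/5  [2·signedArea(CEA) = 14 ∩ CB · DF = 180]
2. C_y = 41/5  [2·signedArea(CEA) = 14 ∩ CB · DF = 180]
   → C = (-44/5, 41/5)

C = (-44/5, 41/5)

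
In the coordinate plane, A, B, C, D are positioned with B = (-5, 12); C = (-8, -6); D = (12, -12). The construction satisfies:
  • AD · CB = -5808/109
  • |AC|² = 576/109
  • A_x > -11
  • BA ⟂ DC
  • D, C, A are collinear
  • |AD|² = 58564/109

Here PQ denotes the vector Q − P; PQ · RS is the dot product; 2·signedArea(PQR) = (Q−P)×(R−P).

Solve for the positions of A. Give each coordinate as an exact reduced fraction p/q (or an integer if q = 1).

1. A_x = -1112/109  [D, C, A are collinear ∩ BA ⟂ DC]
2. A_y = -582/109  [D, C, A are collinear ∩ BA ⟂ DC]
   → A = (-1112/109, -582/109)

A = (-1112/109, -582/109)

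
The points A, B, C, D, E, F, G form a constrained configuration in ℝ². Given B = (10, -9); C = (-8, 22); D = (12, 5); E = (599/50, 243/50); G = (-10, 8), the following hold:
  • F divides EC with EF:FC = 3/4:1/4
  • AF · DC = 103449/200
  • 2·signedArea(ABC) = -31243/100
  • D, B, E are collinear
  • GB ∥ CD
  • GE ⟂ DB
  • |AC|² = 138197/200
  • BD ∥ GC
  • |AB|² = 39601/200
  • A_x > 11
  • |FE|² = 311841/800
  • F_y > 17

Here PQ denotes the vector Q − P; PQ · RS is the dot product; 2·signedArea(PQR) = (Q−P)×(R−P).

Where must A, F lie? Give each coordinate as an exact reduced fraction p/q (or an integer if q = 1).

1. A_x = 1199/100  [line -31·x + -18·y + 46043/100 = 0 ∩ |AC|² = 138197/200]
2. A_y = 493/100  [line -31·x + -18·y + 46043/100 = 0 ∩ |AC|² = 138197/200]
   → A = (1199/100, 493/100)
3. F_x = -601/200  [F divides EC with EF:FC = 3/4:1/4]
4. F_y = 3543/200  [F divides EC with EF:FC = 3/4:1/4]
   → F = (-601/200, 3543/200)

A = (1199/100, 493/100)
F = (-601/200, 3543/200)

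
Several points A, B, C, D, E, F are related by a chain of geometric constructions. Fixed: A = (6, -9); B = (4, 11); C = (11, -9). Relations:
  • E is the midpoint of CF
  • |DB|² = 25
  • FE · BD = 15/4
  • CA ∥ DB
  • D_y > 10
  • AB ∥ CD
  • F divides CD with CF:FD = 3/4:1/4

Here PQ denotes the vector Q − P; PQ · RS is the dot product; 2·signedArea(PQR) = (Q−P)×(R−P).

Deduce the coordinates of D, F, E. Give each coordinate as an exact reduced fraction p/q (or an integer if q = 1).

D = (9, 11)
E = (41/4, -3/2)
F = (19/2, 6)

1. D_x = 9  [CA ∥ DB ∩ AB ∥ CD]
2. D_y = 11  [CA ∥ DB ∩ AB ∥ CD]
   → D = (9, 11)
3. F_x = 19/2  [F divides CD with CF:FD = 3/4:1/4]
4. F_y = 6  [F divides CD with CF:FD = 3/4:1/4]
   → F = (19/2, 6)
5. E_x = 41/4  [E is the midpoint of CF]
6. E_y = -3/2  [E is the midpoint of CF]
   → E = (41/4, -3/2)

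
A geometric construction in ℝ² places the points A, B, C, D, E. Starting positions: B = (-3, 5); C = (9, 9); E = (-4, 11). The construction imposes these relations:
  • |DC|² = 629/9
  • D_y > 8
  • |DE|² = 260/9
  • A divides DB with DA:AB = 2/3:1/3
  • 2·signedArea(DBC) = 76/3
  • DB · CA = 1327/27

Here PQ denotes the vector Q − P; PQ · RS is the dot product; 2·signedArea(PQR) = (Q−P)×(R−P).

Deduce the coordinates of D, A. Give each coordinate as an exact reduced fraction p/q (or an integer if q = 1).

A = (-16/9, 55/9)
D = (2/3, 25/3)

1. D_x = 2/3  [line -4·x + 12·y + -292/3 = 0 ∩ |DE|² = 260/9]
2. D_y = 25/3  [line -4·x + 12·y + -292/3 = 0 ∩ |DE|² = 260/9]
   → D = (2/3, 25/3)
3. A_x = -16/9  [DB · CA = 1327/27 ∩ A divides DB with DA:AB = 2/3:1/3]
4. A_y = 55/9  [DB · CA = 1327/27 ∩ A divides DB with DA:AB = 2/3:1/3]
   → A = (-16/9, 55/9)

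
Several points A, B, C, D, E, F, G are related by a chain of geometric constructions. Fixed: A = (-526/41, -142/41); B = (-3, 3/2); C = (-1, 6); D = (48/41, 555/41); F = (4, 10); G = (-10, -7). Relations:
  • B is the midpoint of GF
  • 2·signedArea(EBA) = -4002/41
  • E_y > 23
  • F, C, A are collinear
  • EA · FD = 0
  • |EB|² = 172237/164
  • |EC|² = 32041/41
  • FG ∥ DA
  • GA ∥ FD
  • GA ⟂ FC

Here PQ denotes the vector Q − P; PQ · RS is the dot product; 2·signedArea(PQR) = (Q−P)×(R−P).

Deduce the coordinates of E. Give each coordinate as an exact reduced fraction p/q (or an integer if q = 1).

E = (854/41, 962/41)

1. E_x = 854/41  [EA · FD = 0 ∩ 2·signedArea(EBA) = -4002/41]
2. E_y = 962/41  [EA · FD = 0 ∩ 2·signedArea(EBA) = -4002/41]
   → E = (854/41, 962/41)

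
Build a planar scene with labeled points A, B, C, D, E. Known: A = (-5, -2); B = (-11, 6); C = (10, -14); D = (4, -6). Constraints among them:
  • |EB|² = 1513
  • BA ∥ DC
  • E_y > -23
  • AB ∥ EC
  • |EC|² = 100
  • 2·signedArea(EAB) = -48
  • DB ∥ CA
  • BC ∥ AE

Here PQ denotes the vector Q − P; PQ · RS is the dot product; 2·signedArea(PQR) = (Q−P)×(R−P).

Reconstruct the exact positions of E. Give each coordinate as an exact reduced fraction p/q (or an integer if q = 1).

E = (16, -22)

1. E_x = 16  [AB ∥ EC ∩ BC ∥ AE]
2. E_y = -22  [AB ∥ EC ∩ BC ∥ AE]
   → E = (16, -22)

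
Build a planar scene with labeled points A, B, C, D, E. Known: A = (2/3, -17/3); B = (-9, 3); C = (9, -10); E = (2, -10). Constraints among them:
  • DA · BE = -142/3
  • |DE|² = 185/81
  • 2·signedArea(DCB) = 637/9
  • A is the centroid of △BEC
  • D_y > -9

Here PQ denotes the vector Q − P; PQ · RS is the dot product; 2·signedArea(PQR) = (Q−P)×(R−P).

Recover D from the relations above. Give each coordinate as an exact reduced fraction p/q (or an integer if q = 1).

D = (14/9, -77/9)

1. D_x = 14/9  [2·signedArea(DCB) = 637/9 ∩ DA · BE = -142/3]
2. D_y = -77/9  [2·signedArea(DCB) = 637/9 ∩ DA · BE = -142/3]
   → D = (14/9, -77/9)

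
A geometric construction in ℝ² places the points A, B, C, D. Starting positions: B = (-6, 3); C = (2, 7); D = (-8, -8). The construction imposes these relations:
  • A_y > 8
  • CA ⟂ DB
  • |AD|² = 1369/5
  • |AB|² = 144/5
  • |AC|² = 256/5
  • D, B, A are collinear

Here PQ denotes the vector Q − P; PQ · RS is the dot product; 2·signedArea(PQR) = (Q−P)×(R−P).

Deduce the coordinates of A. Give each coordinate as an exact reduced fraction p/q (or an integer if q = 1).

A = (-126/25, 207/25)

1. A_x = -126/25  [D, B, A are collinear ∩ CA ⟂ DB]
2. A_y = 207/25  [D, B, A are collinear ∩ CA ⟂ DB]
   → A = (-126/25, 207/25)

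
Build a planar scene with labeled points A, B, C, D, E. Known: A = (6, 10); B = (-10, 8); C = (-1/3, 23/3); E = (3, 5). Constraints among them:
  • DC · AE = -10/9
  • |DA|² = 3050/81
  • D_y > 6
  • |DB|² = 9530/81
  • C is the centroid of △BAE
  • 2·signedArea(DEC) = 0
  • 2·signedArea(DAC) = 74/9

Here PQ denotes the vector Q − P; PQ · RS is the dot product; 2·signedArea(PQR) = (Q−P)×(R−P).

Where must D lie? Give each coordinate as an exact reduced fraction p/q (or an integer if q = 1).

1. D_x = 7/9  [2·signedArea(DEC) = 0 ∩ DC · AE = -10/9]
2. D_y = 61/9  [2·signedArea(DEC) = 0 ∩ DC · AE = -10/9]
   → D = (7/9, 61/9)

D = (7/9, 61/9)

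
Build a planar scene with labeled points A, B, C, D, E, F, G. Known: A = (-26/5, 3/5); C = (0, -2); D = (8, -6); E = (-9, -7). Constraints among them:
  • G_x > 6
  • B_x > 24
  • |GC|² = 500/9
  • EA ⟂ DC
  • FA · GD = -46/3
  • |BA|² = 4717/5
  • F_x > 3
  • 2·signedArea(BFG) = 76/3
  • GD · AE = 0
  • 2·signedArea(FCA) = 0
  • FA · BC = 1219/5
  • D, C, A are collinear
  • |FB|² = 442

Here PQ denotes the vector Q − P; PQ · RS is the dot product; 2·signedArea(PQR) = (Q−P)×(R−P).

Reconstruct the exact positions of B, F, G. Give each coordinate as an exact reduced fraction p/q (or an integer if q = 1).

1. G_x = 20/3  [line 19/5·x + 38/5·y + 76/5 = 0 ∩ |GC|² = 500/9]
2. G_y = -16/3  [line 19/5·x + 38/5·y + 76/5 = 0 ∩ |GC|² = 500/9]
   → G = (20/3, -16/3)
3. F_x = 4  [2·signedArea(FCA) = 0 ∩ FA · GD = -46/3]
4. F_y = -4  [2·signedArea(FCA) = 0 ∩ FA · GD = -46/3]
   → F = (4, -4)
5. B_x = 25  [2·signedArea(BFG) = 76/3 ∩ FA · BC = 1219/5]
6. B_y = -5  [2·signedArea(BFG) = 76/3 ∩ FA · BC = 1219/5]
   → B = (25, -5)

B = (25, -5)
F = (4, -4)
G = (20/3, -16/3)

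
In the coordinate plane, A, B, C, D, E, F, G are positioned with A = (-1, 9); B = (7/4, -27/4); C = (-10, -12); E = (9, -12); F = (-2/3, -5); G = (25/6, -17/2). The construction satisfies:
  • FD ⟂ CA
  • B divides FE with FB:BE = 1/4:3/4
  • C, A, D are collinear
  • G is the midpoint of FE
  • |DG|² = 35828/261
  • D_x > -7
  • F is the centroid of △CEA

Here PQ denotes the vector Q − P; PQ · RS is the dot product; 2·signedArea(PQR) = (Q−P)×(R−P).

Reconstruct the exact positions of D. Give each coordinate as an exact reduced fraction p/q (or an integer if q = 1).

1. D_x = -349/58  [C, A, D are collinear ∩ FD ⟂ CA]
2. D_y = -157/58  [C, A, D are collinear ∩ FD ⟂ CA]
   → D = (-349/58, -157/58)

D = (-349/58, -157/58)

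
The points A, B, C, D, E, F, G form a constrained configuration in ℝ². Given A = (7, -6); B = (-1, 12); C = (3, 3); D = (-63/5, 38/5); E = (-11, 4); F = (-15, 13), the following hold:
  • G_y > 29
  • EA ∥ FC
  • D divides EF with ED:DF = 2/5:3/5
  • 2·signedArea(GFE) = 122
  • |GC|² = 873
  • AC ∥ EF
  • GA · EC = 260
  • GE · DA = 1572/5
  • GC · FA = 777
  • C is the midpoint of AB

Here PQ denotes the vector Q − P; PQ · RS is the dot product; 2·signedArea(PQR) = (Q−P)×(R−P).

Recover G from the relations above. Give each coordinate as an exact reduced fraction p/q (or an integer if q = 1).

G = (-9, 30)

1. G_x = -9  [GC · FA = 777 ∩ GE · DA = 1572/5]
2. G_y = 30  [GC · FA = 777 ∩ GE · DA = 1572/5]
   → G = (-9, 30)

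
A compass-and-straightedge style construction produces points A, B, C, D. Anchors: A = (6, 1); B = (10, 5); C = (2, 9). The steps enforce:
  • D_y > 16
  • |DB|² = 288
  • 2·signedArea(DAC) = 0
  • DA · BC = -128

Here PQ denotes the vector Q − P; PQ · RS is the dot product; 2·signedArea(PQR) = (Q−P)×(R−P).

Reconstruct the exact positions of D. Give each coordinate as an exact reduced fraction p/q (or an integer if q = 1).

D = (-2, 17)

1. D_x = -2  [2·signedArea(DAC) = 0 ∩ DA · BC = -128]
2. D_y = 17  [2·signedArea(DAC) = 0 ∩ DA · BC = -128]
   → D = (-2, 17)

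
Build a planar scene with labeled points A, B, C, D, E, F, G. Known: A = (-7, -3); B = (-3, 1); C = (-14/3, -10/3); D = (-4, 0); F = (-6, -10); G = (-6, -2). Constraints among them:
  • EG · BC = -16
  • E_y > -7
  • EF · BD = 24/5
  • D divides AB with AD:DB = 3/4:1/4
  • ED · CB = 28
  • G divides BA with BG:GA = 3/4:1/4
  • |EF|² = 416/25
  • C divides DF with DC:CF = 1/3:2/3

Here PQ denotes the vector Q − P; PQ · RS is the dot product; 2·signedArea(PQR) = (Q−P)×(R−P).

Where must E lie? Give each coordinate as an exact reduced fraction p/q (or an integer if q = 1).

E = (-26/5, -6)

1. E_x = -26/5  [ED · CB = 28 ∩ EF · BD = 24/5]
2. E_y = -6  [ED · CB = 28 ∩ EF · BD = 24/5]
   → E = (-26/5, -6)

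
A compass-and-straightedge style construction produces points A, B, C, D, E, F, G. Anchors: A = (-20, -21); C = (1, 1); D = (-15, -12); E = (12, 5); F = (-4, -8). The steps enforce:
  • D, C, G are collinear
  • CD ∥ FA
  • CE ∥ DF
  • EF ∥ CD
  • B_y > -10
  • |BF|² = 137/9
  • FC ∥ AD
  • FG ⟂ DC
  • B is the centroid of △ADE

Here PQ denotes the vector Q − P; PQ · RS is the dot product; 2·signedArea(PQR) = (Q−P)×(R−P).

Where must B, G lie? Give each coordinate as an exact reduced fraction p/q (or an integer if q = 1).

B = (-23/3, -28/3)
G = (-2727/425, -2136/425)

1. B_x = -23/3  [B is the centroid of △ADE]
2. B_y = -28/3  [B is the centroid of △ADE]
   → B = (-23/3, -28/3)
3. G_x = -2727/425  [D, C, G are collinear ∩ FG ⟂ DC]
4. G_y = -2136/425  [D, C, G are collinear ∩ FG ⟂ DC]
   → G = (-2727/425, -2136/425)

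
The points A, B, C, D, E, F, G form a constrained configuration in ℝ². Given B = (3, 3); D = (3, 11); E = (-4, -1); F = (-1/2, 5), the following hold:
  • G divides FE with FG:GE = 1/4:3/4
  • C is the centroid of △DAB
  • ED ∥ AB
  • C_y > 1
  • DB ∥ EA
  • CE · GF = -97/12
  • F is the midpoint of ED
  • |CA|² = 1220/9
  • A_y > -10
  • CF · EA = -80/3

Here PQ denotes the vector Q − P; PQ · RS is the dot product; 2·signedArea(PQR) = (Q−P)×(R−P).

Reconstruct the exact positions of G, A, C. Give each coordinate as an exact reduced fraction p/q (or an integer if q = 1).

A = (-4, -9)
C = (2/3, 5/3)
G = (-11/8, 7/2)

1. G_x = -11/8  [G divides FE with FG:GE = 1/4:3/4]
2. G_y = 7/2  [G divides FE with FG:GE = 1/4:3/4]
   → G = (-11/8, 7/2)
3. A_x = -4  [ED ∥ AB ∩ DB ∥ EA]
4. A_y = -9  [ED ∥ AB ∩ DB ∥ EA]
   → A = (-4, -9)
5. C_x = 2/3  [C is the centroid of △DAB]
6. C_y = 5/3  [C is the centroid of △DAB]
   → C = (2/3, 5/3)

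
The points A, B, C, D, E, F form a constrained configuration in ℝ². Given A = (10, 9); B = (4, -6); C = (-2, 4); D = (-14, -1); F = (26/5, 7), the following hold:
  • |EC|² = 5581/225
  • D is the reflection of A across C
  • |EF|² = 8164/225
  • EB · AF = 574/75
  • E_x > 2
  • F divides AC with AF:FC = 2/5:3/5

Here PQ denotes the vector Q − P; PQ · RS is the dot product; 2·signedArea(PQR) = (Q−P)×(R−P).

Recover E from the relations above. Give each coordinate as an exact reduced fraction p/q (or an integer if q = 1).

1. E_x = 12/5  [line 24/5·x + 2·y + -1114/75 = 0 ∩ |EC|² = 5581/225]
2. E_y = 5/3  [line 24/5·x + 2·y + -1114/75 = 0 ∩ |EC|² = 5581/225]
   → E = (12/5, 5/3)

E = (12/5, 5/3)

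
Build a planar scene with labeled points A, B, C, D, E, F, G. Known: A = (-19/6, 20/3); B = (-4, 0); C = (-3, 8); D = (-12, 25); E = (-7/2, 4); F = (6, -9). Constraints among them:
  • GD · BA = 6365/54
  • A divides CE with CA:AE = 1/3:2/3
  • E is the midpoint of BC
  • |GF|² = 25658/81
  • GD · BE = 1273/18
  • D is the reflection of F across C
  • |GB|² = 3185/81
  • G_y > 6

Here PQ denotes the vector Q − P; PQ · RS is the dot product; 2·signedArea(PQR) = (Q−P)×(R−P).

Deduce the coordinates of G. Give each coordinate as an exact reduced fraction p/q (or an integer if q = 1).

G = (-29/9, 56/9)

1. G_x = -29/9  [line -5/6·x + -20/3·y + 2095/54 = 0 ∩ |GB|² = 3185/81]
2. G_y = 56/9  [line -5/6·x + -20/3·y + 2095/54 = 0 ∩ |GB|² = 3185/81]
   → G = (-29/9, 56/9)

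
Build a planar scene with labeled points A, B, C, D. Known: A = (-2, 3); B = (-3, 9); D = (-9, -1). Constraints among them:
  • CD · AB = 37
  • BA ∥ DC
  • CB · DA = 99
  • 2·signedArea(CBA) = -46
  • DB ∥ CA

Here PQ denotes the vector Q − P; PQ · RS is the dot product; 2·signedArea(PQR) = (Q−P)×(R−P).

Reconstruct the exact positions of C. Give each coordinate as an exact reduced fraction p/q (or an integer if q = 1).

1. C_x = -8  [DB ∥ CA ∩ BA ∥ DC]
2. C_y = -7  [DB ∥ CA ∩ BA ∥ DC]
   → C = (-8, -7)

C = (-8, -7)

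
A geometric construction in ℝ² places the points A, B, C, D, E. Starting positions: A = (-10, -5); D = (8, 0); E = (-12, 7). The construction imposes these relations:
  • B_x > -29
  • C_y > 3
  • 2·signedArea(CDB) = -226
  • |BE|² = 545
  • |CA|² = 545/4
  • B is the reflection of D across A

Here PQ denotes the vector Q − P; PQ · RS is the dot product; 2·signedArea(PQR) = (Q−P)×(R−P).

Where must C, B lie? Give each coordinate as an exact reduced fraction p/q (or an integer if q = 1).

B = (-28, -10)
C = (-2, 7/2)

1. B_x = -28  [B is the reflection of D across A]
2. B_y = -10  [B is the reflection of D across A]
   → B = (-28, -10)
3. C_x = -2  [line 10·x + -36·y + 146 = 0 ∩ |CA|² = 545/4]
4. C_y = 7/2  [line 10·x + -36·y + 146 = 0 ∩ |CA|² = 545/4]
   → C = (-2, 7/2)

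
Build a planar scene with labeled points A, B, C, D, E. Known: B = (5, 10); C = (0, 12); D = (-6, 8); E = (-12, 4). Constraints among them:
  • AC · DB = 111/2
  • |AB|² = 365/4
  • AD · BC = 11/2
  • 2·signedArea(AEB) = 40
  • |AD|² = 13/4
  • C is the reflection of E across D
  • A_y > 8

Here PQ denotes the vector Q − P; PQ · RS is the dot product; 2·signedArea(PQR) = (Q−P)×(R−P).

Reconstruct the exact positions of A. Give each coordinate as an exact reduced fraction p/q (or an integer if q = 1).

A = (-9/2, 9)

1. A_x = -9/2  [AC · DB = 111/2 ∩ 2·signedArea(AEB) = 40]
2. A_y = 9  [AC · DB = 111/2 ∩ 2·signedArea(AEB) = 40]
   → A = (-9/2, 9)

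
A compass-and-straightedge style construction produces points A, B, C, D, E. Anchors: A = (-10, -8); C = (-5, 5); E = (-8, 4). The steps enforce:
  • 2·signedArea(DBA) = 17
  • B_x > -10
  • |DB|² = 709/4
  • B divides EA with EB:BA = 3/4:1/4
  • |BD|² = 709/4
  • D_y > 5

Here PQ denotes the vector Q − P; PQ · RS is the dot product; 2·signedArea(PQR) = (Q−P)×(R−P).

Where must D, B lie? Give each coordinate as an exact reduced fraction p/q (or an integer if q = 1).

B = (-19/2, -5)
D = (-2, 6)

1. B_x = -19/2  [B divides EA with EB:BA = 3/4:1/4]
2. B_y = -5  [B divides EA with EB:BA = 3/4:1/4]
   → B = (-19/2, -5)
3. D_x = -2  [line 3·x + -1/2·y + 9 = 0 ∩ |DB|² = 709/4]
4. D_y = 6  [line 3·x + -1/2·y + 9 = 0 ∩ |DB|² = 709/4]
   → D = (-2, 6)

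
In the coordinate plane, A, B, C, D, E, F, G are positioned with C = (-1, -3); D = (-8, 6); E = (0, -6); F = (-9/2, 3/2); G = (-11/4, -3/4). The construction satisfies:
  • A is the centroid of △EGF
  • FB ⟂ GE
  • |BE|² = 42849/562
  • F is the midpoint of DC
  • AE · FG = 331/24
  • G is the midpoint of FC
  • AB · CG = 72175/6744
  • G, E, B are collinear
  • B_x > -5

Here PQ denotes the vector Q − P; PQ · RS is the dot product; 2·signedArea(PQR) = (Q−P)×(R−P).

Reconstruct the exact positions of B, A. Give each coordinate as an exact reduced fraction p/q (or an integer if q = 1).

1. B_x = -2277/562  [G, E, B are collinear ∩ FB ⟂ GE]
2. B_y = 975/562  [G, E, B are collinear ∩ FB ⟂ GE]
   → B = (-2277/562, 975/562)
3. A_x = -29/12  [A is the centroid of △EGF]
4. A_y = -7/4  [A is the centroid of △EGF]
   → A = (-29/12, -7/4)

A = (-29/12, -7/4)
B = (-2277/562, 975/562)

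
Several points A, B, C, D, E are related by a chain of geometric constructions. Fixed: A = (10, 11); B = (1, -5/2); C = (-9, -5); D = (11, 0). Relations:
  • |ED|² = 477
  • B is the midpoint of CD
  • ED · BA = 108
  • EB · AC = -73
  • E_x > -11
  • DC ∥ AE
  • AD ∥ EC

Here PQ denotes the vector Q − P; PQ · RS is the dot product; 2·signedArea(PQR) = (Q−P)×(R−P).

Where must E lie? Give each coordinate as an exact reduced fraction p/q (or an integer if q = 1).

E = (-10, 6)

1. E_x = -10  [AD ∥ EC ∩ DC ∥ AE]
2. E_y = 6  [AD ∥ EC ∩ DC ∥ AE]
   → E = (-10, 6)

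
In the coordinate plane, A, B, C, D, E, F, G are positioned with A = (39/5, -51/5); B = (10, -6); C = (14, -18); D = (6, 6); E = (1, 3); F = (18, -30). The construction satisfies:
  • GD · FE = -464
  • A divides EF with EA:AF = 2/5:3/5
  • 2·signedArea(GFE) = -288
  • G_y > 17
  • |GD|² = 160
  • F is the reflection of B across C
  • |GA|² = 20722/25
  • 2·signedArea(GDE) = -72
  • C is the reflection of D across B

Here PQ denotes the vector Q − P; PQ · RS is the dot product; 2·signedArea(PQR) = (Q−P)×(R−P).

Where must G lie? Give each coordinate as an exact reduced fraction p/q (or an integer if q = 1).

G = (2, 18)

1. G_x = 2  [2·signedArea(GFE) = -288 ∩ 2·signedArea(GDE) = -72]
2. G_y = 18  [2·signedArea(GFE) = -288 ∩ 2·signedArea(GDE) = -72]
   → G = (2, 18)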